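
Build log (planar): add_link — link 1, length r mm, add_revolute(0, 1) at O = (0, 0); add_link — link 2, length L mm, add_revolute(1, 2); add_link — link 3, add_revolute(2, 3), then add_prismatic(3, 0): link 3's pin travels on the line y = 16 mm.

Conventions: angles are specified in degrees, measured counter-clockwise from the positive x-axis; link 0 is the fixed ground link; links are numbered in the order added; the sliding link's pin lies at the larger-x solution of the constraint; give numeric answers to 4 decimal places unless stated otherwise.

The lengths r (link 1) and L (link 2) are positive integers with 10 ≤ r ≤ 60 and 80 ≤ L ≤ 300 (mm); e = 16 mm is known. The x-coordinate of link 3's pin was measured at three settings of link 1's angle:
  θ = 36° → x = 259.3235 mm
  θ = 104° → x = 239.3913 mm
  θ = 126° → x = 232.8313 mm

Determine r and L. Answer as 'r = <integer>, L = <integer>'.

constraint per measurement: (x − r cos θ)² + (r sin θ − e)² = L²
subtracting the θ₁ and θ₂ equations cancels the r² and L² terms:
r = (x₁² − x₂²) / (2[(x₁cos θ₁ + e sin θ₁) − (x₂cos θ₂ + e sin θ₂)]) = 19.0001 → r = 19
L² = (x₁ − r cos θ₁)² + (r sin θ₁ − e)² = 59536.0137 → L = 244.0000 → L = 244
check at θ₃=126°: x = 232.8313 (printed 232.8313) ✓

r = 19, L = 244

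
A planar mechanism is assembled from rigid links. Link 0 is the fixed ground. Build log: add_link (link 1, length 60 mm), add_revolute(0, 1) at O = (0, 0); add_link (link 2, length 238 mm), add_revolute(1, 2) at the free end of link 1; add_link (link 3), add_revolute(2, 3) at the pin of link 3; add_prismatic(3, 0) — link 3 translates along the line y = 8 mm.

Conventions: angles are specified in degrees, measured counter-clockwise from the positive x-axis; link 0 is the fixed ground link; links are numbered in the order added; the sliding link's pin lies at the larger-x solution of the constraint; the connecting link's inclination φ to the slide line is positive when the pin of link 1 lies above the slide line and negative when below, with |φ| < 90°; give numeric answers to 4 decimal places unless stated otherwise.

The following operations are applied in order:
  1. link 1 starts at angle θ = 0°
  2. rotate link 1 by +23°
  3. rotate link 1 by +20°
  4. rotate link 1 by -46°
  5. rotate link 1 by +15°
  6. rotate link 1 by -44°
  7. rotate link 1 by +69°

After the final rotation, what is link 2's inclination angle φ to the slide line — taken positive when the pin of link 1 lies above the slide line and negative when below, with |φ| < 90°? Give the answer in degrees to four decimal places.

geometry: r = 60 mm, L = 238 mm, e = 8 mm; θ starts at 0°
rotate link 1 by +23°: θ ← 0° +23° = 23°
rotate link 1 by +20°: θ ← 23° +20° = 43°
rotate link 1 by -46°: θ ← 43° -46° = -3°
rotate link 1 by +15°: θ ← -3° +15° = 12°
rotate link 1 by -44°: θ ← 12° -44° = -32°
rotate link 1 by +69°: θ ← -32° +69° = 37°
h = r sin θ − e = 36.108901 − 8 = 28.108901
sin φ = h / L = 28.108901 / 238 = 0.11810463
φ = arcsin(0.11810463) = 6.782728°

6.7827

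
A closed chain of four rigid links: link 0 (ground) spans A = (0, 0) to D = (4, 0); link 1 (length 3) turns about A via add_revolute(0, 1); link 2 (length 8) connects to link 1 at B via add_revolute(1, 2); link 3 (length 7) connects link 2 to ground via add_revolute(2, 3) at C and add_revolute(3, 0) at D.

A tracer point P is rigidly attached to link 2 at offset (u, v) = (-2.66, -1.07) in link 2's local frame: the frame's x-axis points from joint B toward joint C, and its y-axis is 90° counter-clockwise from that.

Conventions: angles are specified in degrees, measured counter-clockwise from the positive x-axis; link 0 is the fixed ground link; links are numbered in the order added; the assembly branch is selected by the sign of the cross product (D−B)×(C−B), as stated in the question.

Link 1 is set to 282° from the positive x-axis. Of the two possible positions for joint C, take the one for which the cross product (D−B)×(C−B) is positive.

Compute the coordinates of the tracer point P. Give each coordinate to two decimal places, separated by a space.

A=(0,0), D=(4.00,0)
B = A + 3.00·(cos282°, sin282°) = (0.6237, -2.9344)
|BD| = 4.4733
circle(B,8.00) ∩ circle(D,7.00): a=3.9133, h=6.9776
  candidates: C₊=(-0.9999,4.8991) cross=31.213; C₋=(8.1546,-5.6338) cross=-31.213
  branch + wants cross > 0 → take C=(-0.9999,4.8991) (cross=31.213)
ex = (C−B)/|BC| = (-0.2030,0.9792); ey = (-0.9792,-0.2030)
P = B + -2.66·ex + -1.07·ey = (2.2113,-5.3219)

2.21 -5.32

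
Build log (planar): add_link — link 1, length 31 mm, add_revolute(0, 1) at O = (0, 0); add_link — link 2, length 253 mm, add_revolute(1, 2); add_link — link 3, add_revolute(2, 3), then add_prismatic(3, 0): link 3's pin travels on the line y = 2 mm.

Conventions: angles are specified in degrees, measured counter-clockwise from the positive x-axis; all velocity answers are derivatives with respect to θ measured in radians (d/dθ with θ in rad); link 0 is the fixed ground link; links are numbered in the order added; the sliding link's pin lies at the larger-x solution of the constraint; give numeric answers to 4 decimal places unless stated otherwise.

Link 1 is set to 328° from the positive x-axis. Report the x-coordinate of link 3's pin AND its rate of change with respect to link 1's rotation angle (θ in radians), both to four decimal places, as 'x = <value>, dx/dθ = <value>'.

geometry: r = 31 mm, L = 253 mm, e = 2 mm
crank pin P = (r cos θ, r sin θ) = (26.289491, -16.427497)
h = r sin θ − e = -16.427497 − 2 = -18.427497
x = r cos θ + √(L² − h²) = 26.289491 + 252.328015 = 278.617506
dx/dθ = −r sin θ − h·r cos θ/√(L² − h²) (θ in radians; h = -18.427497) = 18.347417

x = 278.6175, dx/dθ = 18.3474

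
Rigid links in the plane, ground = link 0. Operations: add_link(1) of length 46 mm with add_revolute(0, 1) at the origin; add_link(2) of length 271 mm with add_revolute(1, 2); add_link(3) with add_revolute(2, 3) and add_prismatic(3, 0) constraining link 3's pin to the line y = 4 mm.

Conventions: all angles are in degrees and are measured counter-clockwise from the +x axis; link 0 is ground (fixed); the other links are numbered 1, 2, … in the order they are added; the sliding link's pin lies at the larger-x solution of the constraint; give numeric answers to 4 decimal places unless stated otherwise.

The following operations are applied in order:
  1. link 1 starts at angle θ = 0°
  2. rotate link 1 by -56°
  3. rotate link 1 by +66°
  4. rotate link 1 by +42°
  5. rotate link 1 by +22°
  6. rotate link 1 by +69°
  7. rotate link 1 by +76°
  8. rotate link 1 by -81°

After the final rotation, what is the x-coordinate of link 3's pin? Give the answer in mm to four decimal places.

geometry: r = 46 mm, L = 271 mm, e = 4 mm; θ starts at 0°
rotate link 1 by -56°: θ ← 0° -56° = -56°
rotate link 1 by +66°: θ ← -56° +66° = 10°
rotate link 1 by +42°: θ ← 10° +42° = 52°
rotate link 1 by +22°: θ ← 52° +22° = 74°
rotate link 1 by +69°: θ ← 74° +69° = 143°
rotate link 1 by +76°: θ ← 143° +76° = 219°
rotate link 1 by -81°: θ ← 219° -81° = 138°
crank pin P = (r cos θ, r sin θ) = (-34.184662, 30.780008)
h = r sin θ − e = 30.780008 − 4 = 26.780008
x = r cos θ + √(L² − h²) = -34.184662 + 269.673564 = 235.488902

235.4889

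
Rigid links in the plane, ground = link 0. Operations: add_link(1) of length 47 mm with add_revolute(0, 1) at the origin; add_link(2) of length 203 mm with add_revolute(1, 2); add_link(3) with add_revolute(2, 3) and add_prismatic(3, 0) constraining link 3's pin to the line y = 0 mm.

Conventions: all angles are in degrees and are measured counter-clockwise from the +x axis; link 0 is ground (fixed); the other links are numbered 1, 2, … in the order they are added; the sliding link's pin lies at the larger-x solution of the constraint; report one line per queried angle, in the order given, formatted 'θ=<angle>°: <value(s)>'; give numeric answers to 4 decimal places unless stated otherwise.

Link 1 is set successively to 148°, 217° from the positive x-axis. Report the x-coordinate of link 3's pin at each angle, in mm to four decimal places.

geometry: r = 47 mm, L = 203 mm, e = 0 mm
θ=148°: crank pin P = (r cos θ, r sin θ) = (-39.858261, 24.906205)
θ=148°: h = r sin θ − e = 24.906205 − 0 = 24.906205
θ=148°: x = r cos θ + √(L² − h²) = -39.858261 + 201.466327 = 161.608067
θ=217°: crank pin P = (r cos θ, r sin θ) = (-37.535869, -28.285306)
θ=217°: h = r sin θ − e = -28.285306 − 0 = -28.285306
θ=217°: x = r cos θ + √(L² − h²) = -37.535869 + 201.019754 = 163.483885

θ=148°: 161.6081
θ=217°: 163.4839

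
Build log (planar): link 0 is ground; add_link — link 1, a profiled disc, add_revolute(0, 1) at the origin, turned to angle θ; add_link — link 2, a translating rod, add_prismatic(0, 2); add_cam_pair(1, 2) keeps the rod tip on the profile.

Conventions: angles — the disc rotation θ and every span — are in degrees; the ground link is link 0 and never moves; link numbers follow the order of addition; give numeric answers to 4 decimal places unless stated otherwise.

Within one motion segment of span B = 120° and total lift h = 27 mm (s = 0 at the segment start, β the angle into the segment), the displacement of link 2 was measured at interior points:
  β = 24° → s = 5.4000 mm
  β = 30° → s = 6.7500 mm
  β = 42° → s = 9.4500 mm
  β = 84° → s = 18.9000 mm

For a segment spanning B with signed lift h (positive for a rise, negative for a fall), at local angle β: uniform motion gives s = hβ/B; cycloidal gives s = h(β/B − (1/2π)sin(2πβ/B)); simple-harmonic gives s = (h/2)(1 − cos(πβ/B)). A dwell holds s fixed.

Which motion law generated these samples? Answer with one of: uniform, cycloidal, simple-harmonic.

candidates at β/B = r: uniform s = h·r (linear in β); cycloidal s = h·(r − sin(2πr)/(2π)); simple-harmonic s = (h/2)(1 − cos(πr))
β=24°: printed 5.4000 | uniform 5.4000, cycloidal 1.3131, simple-harmonic 2.5783
β=30°: printed 6.7500 | uniform 6.7500, cycloidal 2.4528, simple-harmonic 3.9541
β=42°: printed 9.4500 | uniform 9.4500, cycloidal 5.9735, simple-harmonic 7.3711
β=84°: printed 18.9000 | uniform 18.9000, cycloidal 22.9869, simple-harmonic 21.4351
only one law matches every sample → uniform

uniform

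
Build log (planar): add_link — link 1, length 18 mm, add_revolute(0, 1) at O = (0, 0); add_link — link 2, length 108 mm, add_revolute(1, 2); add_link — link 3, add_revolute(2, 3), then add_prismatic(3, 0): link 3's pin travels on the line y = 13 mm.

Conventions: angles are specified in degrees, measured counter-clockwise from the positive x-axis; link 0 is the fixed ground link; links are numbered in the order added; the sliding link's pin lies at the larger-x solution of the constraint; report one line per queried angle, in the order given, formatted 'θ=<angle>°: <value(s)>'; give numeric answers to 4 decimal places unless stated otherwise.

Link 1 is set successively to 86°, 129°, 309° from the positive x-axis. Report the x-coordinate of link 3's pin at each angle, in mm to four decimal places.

geometry: r = 18 mm, L = 108 mm, e = 13 mm
θ=86°: crank pin P = (r cos θ, r sin θ) = (1.255617, 17.956153)
θ=86°: h = r sin θ − e = 17.956153 − 13 = 4.956153
θ=86°: x = r cos θ + √(L² − h²) = 1.255617 + 107.886220 = 109.141837
θ=129°: crank pin P = (r cos θ, r sin θ) = (-11.327767, 13.988627)
θ=129°: h = r sin θ − e = 13.988627 − 13 = 0.988627
θ=129°: x = r cos θ + √(L² − h²) = -11.327767 + 107.995475 = 96.667708
θ=309°: crank pin P = (r cos θ, r sin θ) = (11.327767, -13.988627)
θ=309°: h = r sin θ − e = -13.988627 − 13 = -26.988627
θ=309°: x = r cos θ + √(L² − h²) = 11.327767 + 104.573486 = 115.901253

θ=86°: 109.1418
θ=129°: 96.6677
θ=309°: 115.9013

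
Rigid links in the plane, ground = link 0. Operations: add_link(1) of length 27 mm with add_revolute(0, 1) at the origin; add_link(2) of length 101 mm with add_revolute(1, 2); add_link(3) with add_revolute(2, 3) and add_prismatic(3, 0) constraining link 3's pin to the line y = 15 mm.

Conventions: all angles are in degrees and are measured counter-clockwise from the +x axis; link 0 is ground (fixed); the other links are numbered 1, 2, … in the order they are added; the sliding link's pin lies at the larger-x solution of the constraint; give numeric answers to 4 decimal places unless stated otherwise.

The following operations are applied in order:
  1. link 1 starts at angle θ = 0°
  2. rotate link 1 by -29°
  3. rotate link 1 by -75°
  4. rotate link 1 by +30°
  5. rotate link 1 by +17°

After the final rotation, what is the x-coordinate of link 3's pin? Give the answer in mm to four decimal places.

geometry: r = 27 mm, L = 101 mm, e = 15 mm; θ starts at 0°
rotate link 1 by -29°: θ ← 0° -29° = -29°
rotate link 1 by -75°: θ ← -29° -75° = -104°
rotate link 1 by +30°: θ ← -104° +30° = -74°
rotate link 1 by +17°: θ ← -74° +17° = -57°
crank pin P = (r cos θ, r sin θ) = (14.705254, -22.644105)
h = r sin θ − e = -22.644105 − 15 = -37.644105
x = r cos θ + √(L² − h²) = 14.705254 + 93.722576 = 108.427830

108.4278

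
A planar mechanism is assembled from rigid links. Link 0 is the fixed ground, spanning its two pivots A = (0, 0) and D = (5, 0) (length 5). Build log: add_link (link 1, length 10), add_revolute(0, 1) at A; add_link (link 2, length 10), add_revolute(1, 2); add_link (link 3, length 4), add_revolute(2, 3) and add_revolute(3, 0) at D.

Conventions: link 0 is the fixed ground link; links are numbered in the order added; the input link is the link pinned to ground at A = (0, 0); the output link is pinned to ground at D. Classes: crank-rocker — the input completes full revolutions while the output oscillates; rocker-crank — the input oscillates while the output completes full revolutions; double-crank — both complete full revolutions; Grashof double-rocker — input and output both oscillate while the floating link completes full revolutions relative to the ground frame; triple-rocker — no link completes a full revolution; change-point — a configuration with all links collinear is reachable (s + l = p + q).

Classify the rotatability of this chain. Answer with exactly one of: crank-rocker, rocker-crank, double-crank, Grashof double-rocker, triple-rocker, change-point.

lengths: ground=5, input=10, coupler=10, output=4
sorted: s=4 (shortest), l=10 (longest), p+q=15
s + l = 14 vs p + q = 15
s + l < p + q (Grashof) with shortest = output link → rocker-crank

rocker-crank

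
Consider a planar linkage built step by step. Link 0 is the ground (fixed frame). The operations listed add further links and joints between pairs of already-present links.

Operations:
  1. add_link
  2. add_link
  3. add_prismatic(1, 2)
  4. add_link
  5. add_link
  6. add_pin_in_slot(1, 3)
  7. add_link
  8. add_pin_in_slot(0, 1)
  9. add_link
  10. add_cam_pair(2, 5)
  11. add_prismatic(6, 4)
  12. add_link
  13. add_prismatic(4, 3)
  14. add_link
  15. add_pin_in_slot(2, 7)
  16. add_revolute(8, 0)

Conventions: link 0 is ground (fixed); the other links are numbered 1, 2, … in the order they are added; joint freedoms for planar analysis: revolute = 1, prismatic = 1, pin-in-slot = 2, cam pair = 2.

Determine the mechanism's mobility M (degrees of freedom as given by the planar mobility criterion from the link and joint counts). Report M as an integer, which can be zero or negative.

(L,J1,J2)=(1,0,0); link0 fixed
link1: (2,0,0)
link2: (3,0,0)
P 1-2 [J1]: (3,1,0)
link3: (4,1,0)
link4: (5,1,0)
PS 1-3 [J2]: (5,1,1)
link5: (6,1,1)
PS 0-1 [J2]: (6,1,2)
link6: (7,1,2)
C 2-5 [J2]: (7,1,3)
P 6-4 [J1]: (7,2,3)
link7: (8,2,3)
P 4-3 [J1]: (8,3,3)
link8: (9,3,3)
PS 2-7 [J2]: (9,3,4)
R 8-0 [J1]: (9,4,4)
Grübler: 3·8 − 2·4 − 4 = 12

M = 12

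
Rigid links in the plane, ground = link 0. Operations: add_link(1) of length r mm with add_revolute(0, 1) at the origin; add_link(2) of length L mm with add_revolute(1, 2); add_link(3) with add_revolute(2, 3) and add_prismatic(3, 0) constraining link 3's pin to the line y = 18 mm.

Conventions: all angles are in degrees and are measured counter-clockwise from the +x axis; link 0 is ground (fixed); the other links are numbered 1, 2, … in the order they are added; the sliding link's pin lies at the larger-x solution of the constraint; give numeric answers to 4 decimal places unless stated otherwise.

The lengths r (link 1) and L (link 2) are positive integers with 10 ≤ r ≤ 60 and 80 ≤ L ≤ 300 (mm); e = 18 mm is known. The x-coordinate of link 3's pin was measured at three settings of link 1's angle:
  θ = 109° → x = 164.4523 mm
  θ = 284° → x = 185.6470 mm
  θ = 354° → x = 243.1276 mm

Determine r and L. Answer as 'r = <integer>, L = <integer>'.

constraint per measurement: (x − r cos θ)² + (r sin θ − e)² = L²
subtracting the θ₁ and θ₂ equations cancels the r² and L² terms:
r = (x₁² − x₂²) / (2[(x₁cos θ₁ + e sin θ₁) − (x₂cos θ₂ + e sin θ₂)]) = 57.9998 → r = 58
L² = (x₁ − r cos θ₁)² + (r sin θ₁ − e)² = 34969.0063 → L = 187.0000 → L = 187
check at θ₃=354°: x = 243.1276 (printed 243.1276) ✓

r = 58, L = 187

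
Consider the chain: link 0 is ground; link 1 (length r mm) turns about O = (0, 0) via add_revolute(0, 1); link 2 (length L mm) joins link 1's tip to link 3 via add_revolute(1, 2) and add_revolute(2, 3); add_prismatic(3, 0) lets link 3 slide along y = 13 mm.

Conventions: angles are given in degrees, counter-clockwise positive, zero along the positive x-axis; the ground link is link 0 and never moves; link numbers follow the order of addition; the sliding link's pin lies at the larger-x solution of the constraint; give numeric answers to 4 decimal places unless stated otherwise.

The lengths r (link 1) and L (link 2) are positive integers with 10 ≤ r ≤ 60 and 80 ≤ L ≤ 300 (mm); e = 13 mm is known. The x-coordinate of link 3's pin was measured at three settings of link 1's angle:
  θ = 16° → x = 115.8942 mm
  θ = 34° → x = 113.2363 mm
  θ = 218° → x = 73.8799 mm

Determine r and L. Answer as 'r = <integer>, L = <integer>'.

constraint per measurement: (x − r cos θ)² + (r sin θ − e)² = L²
subtracting the θ₁ and θ₂ equations cancels the r² and L² terms:
r = (x₁² − x₂²) / (2[(x₁cos θ₁ + e sin θ₁) − (x₂cos θ₂ + e sin θ₂)]) = 21.9996 → r = 22
L² = (x₁ − r cos θ₁)² + (r sin θ₁ − e)² = 9024.9962 → L = 95.0000 → L = 95
check at θ₃=218°: x = 73.8799 (printed 73.8799) ✓

r = 22, L = 95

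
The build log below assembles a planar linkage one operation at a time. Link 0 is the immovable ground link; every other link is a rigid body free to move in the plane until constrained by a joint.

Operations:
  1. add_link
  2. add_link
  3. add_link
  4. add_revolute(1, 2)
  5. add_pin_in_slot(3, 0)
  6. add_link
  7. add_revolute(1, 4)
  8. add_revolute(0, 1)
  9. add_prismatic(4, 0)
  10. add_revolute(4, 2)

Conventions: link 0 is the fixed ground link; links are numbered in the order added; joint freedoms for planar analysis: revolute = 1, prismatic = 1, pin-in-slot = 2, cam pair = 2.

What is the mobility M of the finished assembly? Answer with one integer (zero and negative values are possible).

ground; <1,0,0>
#1 <2,0,0>
#2 <3,0,0>
#3 <4,0,0>
R:1↔2 J1 <4,1,0>
PS:3↔0 J2 <4,1,1>
#4 <5,1,1>
R:1↔4 J1 <5,2,1>
R:0↔1 J1 <5,3,1>
P:4↔0 J1 <5,4,1>
R:4↔2 J1 <5,5,1>
3×4 − 2×5 − 1×1 = 1

M = 1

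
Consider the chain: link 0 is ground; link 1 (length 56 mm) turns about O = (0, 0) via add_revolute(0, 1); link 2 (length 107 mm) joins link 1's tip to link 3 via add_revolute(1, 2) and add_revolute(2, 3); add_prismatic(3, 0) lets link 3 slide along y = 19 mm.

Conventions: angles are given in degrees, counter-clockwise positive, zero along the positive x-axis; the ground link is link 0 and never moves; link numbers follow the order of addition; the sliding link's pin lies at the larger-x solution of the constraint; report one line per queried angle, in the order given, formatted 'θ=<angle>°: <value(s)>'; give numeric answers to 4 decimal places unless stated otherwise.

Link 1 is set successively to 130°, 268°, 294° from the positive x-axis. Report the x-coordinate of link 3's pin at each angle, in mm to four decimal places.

geometry: r = 56 mm, L = 107 mm, e = 19 mm
θ=130°: crank pin P = (r cos θ, r sin θ) = (-35.996106, 42.898489)
θ=130°: h = r sin θ − e = 42.898489 − 19 = 23.898489
θ=130°: x = r cos θ + √(L² − h²) = -35.996106 + 104.296991 = 68.300884
θ=268°: crank pin P = (r cos θ, r sin θ) = (-1.954372, -55.965886)
θ=268°: h = r sin θ − e = -55.965886 − 19 = -74.965886
θ=268°: x = r cos θ + √(L² − h²) = -1.954372 + 76.348647 = 74.394275
θ=294°: crank pin P = (r cos θ, r sin θ) = (22.777252, -51.158546)
θ=294°: h = r sin θ − e = -51.158546 − 19 = -70.158546
θ=294°: x = r cos θ + √(L² − h²) = 22.777252 + 80.788480 = 103.565732

θ=130°: 68.3009
θ=268°: 74.3943
θ=294°: 103.5657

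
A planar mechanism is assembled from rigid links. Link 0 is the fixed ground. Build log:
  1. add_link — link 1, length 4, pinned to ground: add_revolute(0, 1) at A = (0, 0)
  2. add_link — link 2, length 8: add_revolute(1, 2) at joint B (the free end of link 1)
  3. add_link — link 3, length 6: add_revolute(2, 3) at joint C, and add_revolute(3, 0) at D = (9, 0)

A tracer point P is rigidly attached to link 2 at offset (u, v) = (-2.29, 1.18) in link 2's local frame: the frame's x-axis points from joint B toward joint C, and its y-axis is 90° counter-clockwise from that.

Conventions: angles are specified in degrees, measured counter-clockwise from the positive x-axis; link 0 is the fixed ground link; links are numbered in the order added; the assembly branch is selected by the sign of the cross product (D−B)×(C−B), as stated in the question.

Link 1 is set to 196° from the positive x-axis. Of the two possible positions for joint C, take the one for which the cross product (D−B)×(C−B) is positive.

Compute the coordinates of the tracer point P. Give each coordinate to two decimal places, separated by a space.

A=(0,0), D=(9.00,0)
B = A + 4.00·(cos196°, sin196°) = (-3.8450, -1.1025)
|BD| = 12.8923
circle(B,8.00) ∩ circle(D,6.00): a=7.5321, h=2.6959
  candidates: C₊=(3.4289,2.2277) cross=34.757; C₋=(3.8900,-3.1445) cross=-34.757
  branch + wants cross > 0 → take C=(3.4289,2.2277) (cross=34.757)
ex = (C−B)/|BC| = (0.9092,0.4163); ey = (-0.4163,0.9092)
P = B + -2.29·ex + 1.18·ey = (-6.4184,-0.9829)

-6.42 -0.98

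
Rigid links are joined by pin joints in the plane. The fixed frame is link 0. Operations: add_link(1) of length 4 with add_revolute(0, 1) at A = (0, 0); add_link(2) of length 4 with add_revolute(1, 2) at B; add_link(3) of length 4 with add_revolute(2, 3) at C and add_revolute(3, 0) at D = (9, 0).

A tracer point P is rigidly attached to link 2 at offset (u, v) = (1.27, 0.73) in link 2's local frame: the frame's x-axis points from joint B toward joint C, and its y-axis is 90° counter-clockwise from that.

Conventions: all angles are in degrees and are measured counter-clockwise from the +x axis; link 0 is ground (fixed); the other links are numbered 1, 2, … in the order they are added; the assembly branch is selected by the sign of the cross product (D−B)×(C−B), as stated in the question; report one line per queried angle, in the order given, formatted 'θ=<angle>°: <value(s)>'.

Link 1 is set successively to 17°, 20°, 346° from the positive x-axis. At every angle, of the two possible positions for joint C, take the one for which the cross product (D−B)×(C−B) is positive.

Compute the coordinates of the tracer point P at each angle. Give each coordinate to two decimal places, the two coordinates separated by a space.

A=(0,0), D=(9.00,0)
θ=17°: B = A + 4.00·(cos17°, sin17°) = (3.8252, 1.1695)
θ=17°: |BD| = 5.3053
θ=17°: circle(B,4.00) ∩ circle(D,4.00): a=2.6526, h=2.9939
θ=17°:   candidates: C₊=(7.0726,3.5050) cross=15.884; C₋=(5.7526,-2.3355) cross=-15.884
θ=17°:   branch + wants cross > 0 → take C=(7.0726,3.5050) (cross=15.884)
θ=17°: ex = (C−B)/|BC| = (0.8118,0.5839); ey = (-0.5839,0.8118)
θ=17°: P = B + 1.27·ex + 0.73·ey = (4.4300,2.5037)
θ=20°: B = A + 4.00·(cos20°, sin20°) = (3.7588, 1.3681)
θ=20°: |BD| = 5.4168
θ=20°: circle(B,4.00) ∩ circle(D,4.00): a=2.7084, h=2.9435
θ=20°:   candidates: C₊=(7.1228,3.5322) cross=15.945; C₋=(5.6360,-2.1641) cross=-15.945
θ=20°:   branch + wants cross > 0 → take C=(7.1228,3.5322) (cross=15.945)
θ=20°: ex = (C−B)/|BC| = (0.8410,0.5410); ey = (-0.5410,0.8410)
θ=20°: P = B + 1.27·ex + 0.73·ey = (4.4319,2.6691)
θ=346°: B = A + 4.00·(cos346°, sin346°) = (3.8812, -0.9677)
θ=346°: |BD| = 5.2095
θ=346°: circle(B,4.00) ∩ circle(D,4.00): a=2.6047, h=3.0357
θ=346°:   candidates: C₊=(5.8767,2.4990) cross=15.814; C₋=(7.0045,-3.4667) cross=-15.814
θ=346°:   branch + wants cross > 0 → take C=(5.8767,2.4990) (cross=15.814)
θ=346°: ex = (C−B)/|BC| = (0.4989,0.8667); ey = (-0.8667,0.4989)
θ=346°: P = B + 1.27·ex + 0.73·ey = (3.8821,0.4972)

θ=17°: 4.43 2.50
θ=20°: 4.43 2.67
θ=346°: 3.88 0.50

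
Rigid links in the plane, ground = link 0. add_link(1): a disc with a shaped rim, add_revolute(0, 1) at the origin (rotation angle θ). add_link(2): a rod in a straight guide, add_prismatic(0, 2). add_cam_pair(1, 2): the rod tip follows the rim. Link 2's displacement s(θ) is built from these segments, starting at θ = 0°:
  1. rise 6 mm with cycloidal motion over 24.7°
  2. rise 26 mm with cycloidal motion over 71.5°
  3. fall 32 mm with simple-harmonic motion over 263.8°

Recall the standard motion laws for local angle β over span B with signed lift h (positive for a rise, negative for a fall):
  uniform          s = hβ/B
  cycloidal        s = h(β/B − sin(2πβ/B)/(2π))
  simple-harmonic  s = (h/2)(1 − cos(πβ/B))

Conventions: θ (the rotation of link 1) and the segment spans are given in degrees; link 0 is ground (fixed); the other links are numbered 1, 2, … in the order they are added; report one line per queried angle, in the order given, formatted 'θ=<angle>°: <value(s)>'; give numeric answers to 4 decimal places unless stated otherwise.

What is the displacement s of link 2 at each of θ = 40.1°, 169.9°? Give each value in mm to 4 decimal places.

segment 1 (0° to 24.7°, cycloidal, h = 6) is passed completely: s = 0.0000 + (6) = 6.0000
θ = 40.1° falls in segment 2 (24.7° to 96.2°, cycloidal, h = 26): β = 40.1 − 24.7 = 15.4°, B = 71.5°; Δs = 26·(0.2154 − sin(2π·0.2154)/(2π)) = 1.5595; s = 6.0000 + 1.5595 = 7.5595
segment 2 (24.7° to 96.2°, cycloidal, h = 26) is passed completely: s = 6.0000 + (26) = 32.0000
θ = 169.9° falls in segment 3 (96.2° to 360°, simple-harmonic, h = -32): β = 169.9 − 96.2 = 73.7°, B = 263.8°; Δs = -32/2·(1 − cos(π·0.2794)) = -5.7772; s = 32.0000 − 5.7772 = 26.2228

θ=40.1°: 7.5595
θ=169.9°: 26.2228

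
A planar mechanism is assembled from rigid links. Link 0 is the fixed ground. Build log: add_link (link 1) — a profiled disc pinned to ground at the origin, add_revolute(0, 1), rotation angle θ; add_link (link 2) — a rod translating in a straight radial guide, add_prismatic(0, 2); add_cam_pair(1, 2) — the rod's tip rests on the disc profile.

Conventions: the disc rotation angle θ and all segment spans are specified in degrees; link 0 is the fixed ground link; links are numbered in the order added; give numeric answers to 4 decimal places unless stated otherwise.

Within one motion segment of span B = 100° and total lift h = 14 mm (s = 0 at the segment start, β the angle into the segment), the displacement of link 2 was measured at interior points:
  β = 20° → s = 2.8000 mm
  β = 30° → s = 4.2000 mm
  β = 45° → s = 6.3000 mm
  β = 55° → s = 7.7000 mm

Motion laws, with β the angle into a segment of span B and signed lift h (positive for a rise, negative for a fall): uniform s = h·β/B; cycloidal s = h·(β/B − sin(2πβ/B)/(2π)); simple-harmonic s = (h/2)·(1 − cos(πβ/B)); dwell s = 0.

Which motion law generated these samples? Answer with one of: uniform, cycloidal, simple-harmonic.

candidates at β/B = r: uniform s = h·r (linear in β); cycloidal s = h·(r − sin(2πr)/(2π)); simple-harmonic s = (h/2)(1 − cos(πr))
β=20°: printed 2.8000 | uniform 2.8000, cycloidal 0.6809, simple-harmonic 1.3369
β=30°: printed 4.2000 | uniform 4.2000, cycloidal 2.0809, simple-harmonic 2.8855
β=45°: printed 6.3000 | uniform 6.3000, cycloidal 5.6115, simple-harmonic 5.9050
β=55°: printed 7.7000 | uniform 7.7000, cycloidal 8.3885, simple-harmonic 8.0950
only one law matches every sample → uniform

uniform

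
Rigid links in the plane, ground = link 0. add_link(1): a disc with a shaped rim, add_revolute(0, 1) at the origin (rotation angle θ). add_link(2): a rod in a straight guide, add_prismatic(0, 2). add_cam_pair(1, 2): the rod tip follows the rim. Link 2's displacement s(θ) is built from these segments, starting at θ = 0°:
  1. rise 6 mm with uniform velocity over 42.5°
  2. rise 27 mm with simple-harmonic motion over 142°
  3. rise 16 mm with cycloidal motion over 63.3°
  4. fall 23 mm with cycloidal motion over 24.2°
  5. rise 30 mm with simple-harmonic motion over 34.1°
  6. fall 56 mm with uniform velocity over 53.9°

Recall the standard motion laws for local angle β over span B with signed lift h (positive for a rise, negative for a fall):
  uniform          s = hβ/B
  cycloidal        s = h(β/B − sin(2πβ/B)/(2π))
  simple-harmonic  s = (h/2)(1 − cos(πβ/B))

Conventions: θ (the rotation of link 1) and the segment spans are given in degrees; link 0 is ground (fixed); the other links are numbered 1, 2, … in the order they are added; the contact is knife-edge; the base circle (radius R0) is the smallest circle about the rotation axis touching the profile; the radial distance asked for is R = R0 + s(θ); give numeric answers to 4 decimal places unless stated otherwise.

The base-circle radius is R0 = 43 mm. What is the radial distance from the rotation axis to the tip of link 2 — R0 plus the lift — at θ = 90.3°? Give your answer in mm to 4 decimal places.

segment 1 (0° to 42.5°, uniform, h = 6) is passed completely: s = 0.0000 + (6) = 6.0000
θ = 90.3° falls in segment 2 (42.5° to 184.5°, simple-harmonic, h = 27): β = 90.3 − 42.5 = 47.8°, B = 142°; Δs = 27/2·(1 − cos(π·0.3366)) = 6.8711; s = 6.0000 + 6.8711 = 12.8711
R = R0 + s = 43 + 12.8711 = 55.8711

55.8711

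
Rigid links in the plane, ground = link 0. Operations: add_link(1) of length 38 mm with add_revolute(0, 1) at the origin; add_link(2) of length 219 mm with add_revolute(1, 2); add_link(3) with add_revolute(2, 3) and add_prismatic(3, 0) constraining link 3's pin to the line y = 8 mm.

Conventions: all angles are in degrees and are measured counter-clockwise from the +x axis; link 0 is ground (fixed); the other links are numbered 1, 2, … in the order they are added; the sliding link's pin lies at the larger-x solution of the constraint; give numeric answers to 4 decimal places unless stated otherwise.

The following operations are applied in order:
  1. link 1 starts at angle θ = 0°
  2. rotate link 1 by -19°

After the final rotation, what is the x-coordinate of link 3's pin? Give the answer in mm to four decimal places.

geometry: r = 38 mm, L = 219 mm, e = 8 mm; θ starts at 0°
rotate link 1 by -19°: θ ← 0° -19° = -19°
crank pin P = (r cos θ, r sin θ) = (35.929706, -12.371590)
h = r sin θ − e = -12.371590 − 8 = -20.371590
x = r cos θ + √(L² − h²) = 35.929706 + 218.050449 = 253.980155

253.9802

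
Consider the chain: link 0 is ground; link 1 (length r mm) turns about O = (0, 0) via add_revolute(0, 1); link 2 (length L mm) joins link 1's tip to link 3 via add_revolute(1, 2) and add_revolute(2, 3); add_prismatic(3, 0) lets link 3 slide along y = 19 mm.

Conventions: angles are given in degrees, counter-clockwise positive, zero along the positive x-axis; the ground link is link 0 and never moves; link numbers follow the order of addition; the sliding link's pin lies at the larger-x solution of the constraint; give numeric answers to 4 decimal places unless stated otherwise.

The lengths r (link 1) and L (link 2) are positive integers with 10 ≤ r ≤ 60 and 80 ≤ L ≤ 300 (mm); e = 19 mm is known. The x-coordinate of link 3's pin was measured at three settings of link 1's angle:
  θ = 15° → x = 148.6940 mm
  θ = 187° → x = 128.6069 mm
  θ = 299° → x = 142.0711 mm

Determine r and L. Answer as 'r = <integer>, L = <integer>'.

constraint per measurement: (x − r cos θ)² + (r sin θ − e)² = L²
subtracting the θ₁ and θ₂ equations cancels the r² and L² terms:
r = (x₁² − x₂²) / (2[(x₁cos θ₁ + e sin θ₁) − (x₂cos θ₂ + e sin θ₂)]) = 10.0000 → r = 10
L² = (x₁ − r cos θ₁)² + (r sin θ₁ − e)² = 19600.0069 → L = 140.0000 → L = 140
check at θ₃=299°: x = 142.0711 (printed 142.0711) ✓

r = 10, L = 140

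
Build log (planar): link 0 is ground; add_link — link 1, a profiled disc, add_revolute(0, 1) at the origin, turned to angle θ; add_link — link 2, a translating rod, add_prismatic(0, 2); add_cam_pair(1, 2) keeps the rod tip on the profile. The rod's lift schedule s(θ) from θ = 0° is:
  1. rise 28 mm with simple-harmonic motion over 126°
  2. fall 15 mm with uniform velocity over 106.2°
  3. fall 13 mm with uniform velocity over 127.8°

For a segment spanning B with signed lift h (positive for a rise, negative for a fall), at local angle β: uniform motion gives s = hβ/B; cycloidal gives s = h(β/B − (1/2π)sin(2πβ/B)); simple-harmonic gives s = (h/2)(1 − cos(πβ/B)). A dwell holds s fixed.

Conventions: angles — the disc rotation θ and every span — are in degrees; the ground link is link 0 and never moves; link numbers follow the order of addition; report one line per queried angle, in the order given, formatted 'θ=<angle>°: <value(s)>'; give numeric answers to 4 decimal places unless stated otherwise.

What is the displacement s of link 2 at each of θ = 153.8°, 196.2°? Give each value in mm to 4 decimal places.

seg 1 [0°–126°] simple-harmonic, h=28: full span → s += 28 → s = 28.0000
seg 2 [126°–232.2°] uniform, h=-15: θ=153.8° here. β=27.8, B=106.2. -15·27.8/106.2 = -3.9266 → s = 24.0734
seg 2 [126°–232.2°] uniform, h=-15: θ=196.2° here. β=70.2, B=106.2. -15·70.2/106.2 = -9.9153 → s = 18.0847

θ=153.8°: 24.0734
θ=196.2°: 18.0847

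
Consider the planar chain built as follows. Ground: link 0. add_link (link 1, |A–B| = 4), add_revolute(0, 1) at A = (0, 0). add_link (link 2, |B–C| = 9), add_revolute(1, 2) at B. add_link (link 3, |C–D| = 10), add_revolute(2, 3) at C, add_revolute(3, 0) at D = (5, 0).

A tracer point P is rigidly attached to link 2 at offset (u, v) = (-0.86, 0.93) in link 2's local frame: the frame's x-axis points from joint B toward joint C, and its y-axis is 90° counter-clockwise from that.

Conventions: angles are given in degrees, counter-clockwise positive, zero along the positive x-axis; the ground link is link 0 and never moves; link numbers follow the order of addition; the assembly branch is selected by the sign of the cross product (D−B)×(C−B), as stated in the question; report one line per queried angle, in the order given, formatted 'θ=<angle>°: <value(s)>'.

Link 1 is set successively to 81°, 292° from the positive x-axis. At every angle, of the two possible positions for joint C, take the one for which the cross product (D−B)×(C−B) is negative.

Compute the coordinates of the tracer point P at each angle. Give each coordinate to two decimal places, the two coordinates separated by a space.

A=(0,0), D=(5.00,0)
θ=81°: B = A + 4.00·(cos81°, sin81°) = (0.6257, 3.9508)
θ=81°: |BD| = 5.8943
θ=81°: circle(B,9.00) ∩ circle(D,10.00): a=1.3354, h=8.9004
θ=81°:   candidates: C₊=(7.5824,9.6608) cross=52.461; C₋=(-4.3489,-3.5495) cross=-52.461
θ=81°:   branch - wants cross < 0 → take C=(-4.3489,-3.5495) (cross=-52.461)
θ=81°: ex = (C−B)/|BC| = (-0.5527,-0.8334); ey = (0.8334,-0.5527)
θ=81°: P = B + -0.86·ex + 0.93·ey = (1.8761,4.1534)
θ=292°: B = A + 4.00·(cos292°, sin292°) = (1.4984, -3.7087)
θ=292°: |BD| = 5.1006
θ=292°: circle(B,9.00) ∩ circle(D,10.00): a=0.6877, h=8.9737
θ=292°:   candidates: C₊=(-4.5544,2.9518) cross=45.771; C₋=(8.4955,-9.3692) cross=-45.771
θ=292°:   branch - wants cross < 0 → take C=(8.4955,-9.3692) (cross=-45.771)
θ=292°: ex = (C−B)/|BC| = (0.7775,-0.6289); ey = (0.6289,0.7775)
θ=292°: P = B + -0.86·ex + 0.93·ey = (1.4147,-2.4448)

θ=81°: 1.88 4.15
θ=292°: 1.41 -2.44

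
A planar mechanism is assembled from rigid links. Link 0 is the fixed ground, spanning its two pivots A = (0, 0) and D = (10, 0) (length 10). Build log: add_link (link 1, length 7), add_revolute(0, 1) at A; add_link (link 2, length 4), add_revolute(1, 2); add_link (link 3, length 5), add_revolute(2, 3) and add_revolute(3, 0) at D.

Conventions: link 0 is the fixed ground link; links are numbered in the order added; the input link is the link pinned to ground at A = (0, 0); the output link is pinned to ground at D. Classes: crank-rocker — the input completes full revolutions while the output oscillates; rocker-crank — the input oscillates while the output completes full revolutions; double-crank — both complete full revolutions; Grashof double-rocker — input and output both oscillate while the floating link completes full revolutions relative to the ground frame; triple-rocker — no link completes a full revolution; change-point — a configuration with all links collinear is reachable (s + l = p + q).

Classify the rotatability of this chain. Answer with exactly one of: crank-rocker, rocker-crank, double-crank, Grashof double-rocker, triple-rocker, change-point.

lengths: ground=10, input=7, coupler=4, output=5
sorted: s=4 (shortest), l=10 (longest), p+q=12
s + l = 14 vs p + q = 12
s + l > p + q → non-Grashof → no link fully rotates → triple-rocker

triple-rocker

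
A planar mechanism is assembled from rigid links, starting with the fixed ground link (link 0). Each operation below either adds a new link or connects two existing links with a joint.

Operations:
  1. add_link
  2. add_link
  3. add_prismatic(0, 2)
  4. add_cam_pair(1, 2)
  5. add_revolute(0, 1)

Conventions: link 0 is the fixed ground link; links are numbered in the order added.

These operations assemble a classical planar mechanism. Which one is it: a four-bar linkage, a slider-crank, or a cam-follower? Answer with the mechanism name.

links: 3 (incl. ground); joints: 1 revolute, 1 prismatic, 1 higher (cam) pair, forming one closed loop
3 links, revolute + prismatic + higher pair in one loop → cam-follower

cam-follower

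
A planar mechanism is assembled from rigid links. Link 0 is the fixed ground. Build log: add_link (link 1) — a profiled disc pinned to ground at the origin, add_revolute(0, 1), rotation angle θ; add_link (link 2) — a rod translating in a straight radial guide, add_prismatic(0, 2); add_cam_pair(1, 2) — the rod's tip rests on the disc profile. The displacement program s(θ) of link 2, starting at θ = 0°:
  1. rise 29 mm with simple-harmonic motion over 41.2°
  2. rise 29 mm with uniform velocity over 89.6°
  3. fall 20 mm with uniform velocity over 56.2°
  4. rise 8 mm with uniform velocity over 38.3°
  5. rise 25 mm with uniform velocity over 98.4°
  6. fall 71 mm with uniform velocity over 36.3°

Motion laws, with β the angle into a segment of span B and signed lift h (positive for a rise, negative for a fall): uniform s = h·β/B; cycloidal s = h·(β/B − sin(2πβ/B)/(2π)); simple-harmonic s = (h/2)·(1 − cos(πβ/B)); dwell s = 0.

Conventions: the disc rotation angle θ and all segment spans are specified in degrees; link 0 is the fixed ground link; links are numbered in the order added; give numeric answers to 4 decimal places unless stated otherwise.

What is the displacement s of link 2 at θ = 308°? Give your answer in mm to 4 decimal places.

seg 1 [0°–41.2°] simple-harmonic, h=29: full span → s += 29 → s = 29.0000
seg 2 [41.2°–130.8°] uniform, h=29: full span → s += 29 → s = 58.0000
seg 3 [130.8°–187°] uniform, h=-20: full span → s += -20 → s = 38.0000
seg 4 [187°–225.3°] uniform, h=8: full span → s += 8 → s = 46.0000
seg 5 [225.3°–323.7°] uniform, h=25: θ=308° here. β=82.7, B=98.4. 25·82.7/98.4 = 21.0112 → s = 67.0112

67.0112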